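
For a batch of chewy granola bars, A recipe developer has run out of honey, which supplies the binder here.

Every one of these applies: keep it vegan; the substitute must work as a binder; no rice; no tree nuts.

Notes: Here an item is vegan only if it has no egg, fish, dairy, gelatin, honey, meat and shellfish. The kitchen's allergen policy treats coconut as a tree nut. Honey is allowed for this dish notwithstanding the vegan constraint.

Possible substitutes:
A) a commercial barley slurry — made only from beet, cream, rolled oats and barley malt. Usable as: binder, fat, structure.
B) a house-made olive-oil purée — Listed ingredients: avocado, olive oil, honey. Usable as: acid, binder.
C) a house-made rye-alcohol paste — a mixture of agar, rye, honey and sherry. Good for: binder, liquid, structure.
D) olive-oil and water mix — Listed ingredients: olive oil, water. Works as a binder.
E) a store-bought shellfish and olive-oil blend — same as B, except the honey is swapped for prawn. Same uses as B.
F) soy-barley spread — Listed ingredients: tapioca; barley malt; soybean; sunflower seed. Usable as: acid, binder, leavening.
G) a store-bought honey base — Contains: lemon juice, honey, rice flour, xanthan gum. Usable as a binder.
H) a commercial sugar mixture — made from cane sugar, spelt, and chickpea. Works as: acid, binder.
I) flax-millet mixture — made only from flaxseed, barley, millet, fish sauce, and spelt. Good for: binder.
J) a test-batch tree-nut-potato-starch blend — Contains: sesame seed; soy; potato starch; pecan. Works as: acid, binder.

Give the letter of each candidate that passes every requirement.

A: has cream, so not vegan — out
B: honey is permitted under the vegan carve-out; nothing else excluded — keep
C: honey is permitted under the vegan carve-out; nothing else excluded — keep
D: only olive oil and water; none excluded — keep
E: has prawn, so not vegan — reject
F: nothing on the exclusion list — valid
G: has rice flour, so not rice-free — reject
H: every rule checks out — OK
I: has fish sauce, so not vegan — no
J: has pecan, so not tree-nut-free — no

B, C, D, F, H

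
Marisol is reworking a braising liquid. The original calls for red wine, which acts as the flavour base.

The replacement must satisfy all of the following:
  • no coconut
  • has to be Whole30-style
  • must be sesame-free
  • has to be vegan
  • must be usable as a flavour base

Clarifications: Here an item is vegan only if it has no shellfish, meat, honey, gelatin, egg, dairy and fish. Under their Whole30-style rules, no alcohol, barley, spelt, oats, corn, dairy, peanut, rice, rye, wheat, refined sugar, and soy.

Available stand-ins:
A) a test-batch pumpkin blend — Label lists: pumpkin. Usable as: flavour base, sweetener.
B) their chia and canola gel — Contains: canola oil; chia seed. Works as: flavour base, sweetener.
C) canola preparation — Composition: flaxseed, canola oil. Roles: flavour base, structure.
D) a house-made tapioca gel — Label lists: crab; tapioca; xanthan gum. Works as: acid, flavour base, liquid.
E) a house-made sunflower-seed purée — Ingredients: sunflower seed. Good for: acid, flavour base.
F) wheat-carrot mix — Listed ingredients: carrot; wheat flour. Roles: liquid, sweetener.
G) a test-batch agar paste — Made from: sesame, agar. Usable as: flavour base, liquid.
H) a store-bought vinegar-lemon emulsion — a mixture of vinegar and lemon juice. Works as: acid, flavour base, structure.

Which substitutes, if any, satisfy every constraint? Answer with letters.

A, B, C, E, H

A: works as a flavour base, no sesame, vegan — keep
B: works as a flavour base, Whole30-style, no sesame — valid
C: only flaxseed and canola oil; none excluded — OK
D: has crab, so not vegan — out
E: all constraints satisfied — OK
F: not usable as a flavour base; has wheat flour, so not Whole30-style — no
G: has sesame, so not sesame-free — no
H: works as a flavour base, vegan, no coconut — keep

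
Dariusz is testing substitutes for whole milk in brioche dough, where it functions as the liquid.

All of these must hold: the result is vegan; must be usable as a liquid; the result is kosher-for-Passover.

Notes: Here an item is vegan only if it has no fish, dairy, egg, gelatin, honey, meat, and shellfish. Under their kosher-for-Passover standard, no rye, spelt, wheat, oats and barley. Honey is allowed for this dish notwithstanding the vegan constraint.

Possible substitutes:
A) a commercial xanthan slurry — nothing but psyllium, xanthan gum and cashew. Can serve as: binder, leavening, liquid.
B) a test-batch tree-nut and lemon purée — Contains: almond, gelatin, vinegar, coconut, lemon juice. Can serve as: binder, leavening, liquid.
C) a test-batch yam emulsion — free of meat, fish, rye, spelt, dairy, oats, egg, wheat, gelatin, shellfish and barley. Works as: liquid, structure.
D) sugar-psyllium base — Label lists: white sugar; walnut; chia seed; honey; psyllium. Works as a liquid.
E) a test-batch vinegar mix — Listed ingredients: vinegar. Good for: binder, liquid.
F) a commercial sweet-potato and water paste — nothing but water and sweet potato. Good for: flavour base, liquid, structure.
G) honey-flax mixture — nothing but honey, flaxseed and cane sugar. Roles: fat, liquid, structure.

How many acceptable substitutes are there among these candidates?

A: only cashew, psyllium, and xanthan gum; none excluded — OK
B: has gelatin, so not vegan — out
C: kosher-for-Passover, vegan — valid
D: honey is permitted under the vegan carve-out; nothing else excluded — OK
E: vegan, kosher-for-Passover — keep
F: only sweet potato and water; none excluded — OK
G: honey is permitted under the vegan carve-out; nothing else excluded — keep

6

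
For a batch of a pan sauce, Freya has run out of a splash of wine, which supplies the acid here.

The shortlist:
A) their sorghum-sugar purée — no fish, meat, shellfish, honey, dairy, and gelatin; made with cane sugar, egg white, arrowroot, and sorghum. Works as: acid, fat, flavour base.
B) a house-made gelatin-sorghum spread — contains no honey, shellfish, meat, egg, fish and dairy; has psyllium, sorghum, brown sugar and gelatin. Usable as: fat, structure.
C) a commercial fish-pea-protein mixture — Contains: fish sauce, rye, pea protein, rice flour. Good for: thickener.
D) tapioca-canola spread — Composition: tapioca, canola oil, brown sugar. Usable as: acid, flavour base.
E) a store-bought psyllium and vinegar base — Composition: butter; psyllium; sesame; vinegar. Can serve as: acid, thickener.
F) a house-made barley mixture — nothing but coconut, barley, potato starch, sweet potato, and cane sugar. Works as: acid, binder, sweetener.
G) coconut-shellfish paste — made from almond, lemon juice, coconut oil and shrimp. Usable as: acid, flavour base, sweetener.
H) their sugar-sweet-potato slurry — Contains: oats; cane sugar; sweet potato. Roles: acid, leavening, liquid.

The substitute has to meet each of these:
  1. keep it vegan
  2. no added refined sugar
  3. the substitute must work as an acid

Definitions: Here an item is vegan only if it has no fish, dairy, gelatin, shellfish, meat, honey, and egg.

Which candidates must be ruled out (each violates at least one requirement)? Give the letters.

A: has egg white, so not vegan; has cane sugar, so not no-added-sugar — no
B: not usable as an acid; has gelatin, so not vegan (and 1 more) — no
C: not usable as an acid; has fish sauce, so not vegan — out
D: has brown sugar, so not no-added-sugar — no
E: has butter, so not vegan — reject
F: has cane sugar, so not no-added-sugar — reject
G: has shrimp, so not vegan — no
H: has cane sugar, so not no-added-sugar — reject

A, B, C, D, E, F, G, H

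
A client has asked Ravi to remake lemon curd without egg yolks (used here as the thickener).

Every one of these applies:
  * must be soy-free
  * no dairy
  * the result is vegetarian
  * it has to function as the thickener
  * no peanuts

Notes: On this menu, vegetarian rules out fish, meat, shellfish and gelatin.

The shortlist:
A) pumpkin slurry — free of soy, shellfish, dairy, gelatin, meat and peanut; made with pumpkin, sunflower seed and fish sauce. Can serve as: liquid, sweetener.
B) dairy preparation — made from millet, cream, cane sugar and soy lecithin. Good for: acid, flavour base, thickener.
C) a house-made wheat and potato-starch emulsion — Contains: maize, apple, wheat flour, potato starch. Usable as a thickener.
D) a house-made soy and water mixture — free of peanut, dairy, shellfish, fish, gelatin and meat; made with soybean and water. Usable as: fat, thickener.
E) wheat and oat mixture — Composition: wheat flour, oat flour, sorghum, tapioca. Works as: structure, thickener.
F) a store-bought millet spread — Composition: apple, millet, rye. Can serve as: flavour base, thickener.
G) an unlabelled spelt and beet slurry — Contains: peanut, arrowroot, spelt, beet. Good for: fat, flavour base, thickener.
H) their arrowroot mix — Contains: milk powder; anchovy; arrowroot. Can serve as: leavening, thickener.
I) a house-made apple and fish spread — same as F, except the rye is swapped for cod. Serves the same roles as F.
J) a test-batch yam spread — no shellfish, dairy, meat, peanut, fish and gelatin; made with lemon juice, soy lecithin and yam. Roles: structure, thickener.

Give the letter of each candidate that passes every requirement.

C, E, F

A: not usable as a thickener; has fish sauce, so not vegetarian — out
B: has cream, so not dairy-free; has soy lecithin, so not soy-free — reject
C: maize and wheat flour etc. — none of it excluded — OK
D: has soybean, so not soy-free — reject
E: works as a thickener, vegetarian, no soy — OK
F: no soy, no dairy — valid
G: has peanut, so not peanut-free — no
H: has anchovy, so not vegetarian; has milk powder, so not dairy-free — out
I: has cod, so not vegetarian — reject
J: has soy lecithin, so not soy-free — out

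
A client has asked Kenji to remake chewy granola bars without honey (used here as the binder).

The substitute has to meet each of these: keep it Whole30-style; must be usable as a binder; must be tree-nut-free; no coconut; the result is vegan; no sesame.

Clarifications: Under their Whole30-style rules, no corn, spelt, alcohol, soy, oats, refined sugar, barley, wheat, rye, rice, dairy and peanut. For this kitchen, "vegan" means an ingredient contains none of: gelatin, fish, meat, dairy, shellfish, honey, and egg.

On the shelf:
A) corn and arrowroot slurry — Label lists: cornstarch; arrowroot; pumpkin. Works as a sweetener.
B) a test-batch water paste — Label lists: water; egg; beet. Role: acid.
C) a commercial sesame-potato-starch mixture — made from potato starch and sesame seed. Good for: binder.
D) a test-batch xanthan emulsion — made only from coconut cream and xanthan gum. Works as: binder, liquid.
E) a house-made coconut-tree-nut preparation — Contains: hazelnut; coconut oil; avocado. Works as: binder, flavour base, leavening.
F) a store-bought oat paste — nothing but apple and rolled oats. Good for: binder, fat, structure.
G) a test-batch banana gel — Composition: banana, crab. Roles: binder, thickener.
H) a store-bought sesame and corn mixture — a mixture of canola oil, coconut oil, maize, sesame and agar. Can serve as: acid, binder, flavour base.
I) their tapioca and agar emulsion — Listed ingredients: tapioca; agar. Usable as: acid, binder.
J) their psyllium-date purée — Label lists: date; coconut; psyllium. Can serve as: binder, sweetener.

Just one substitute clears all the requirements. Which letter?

A: not usable as a binder; has cornstarch, so not Whole30-style — out
B: not usable as a binder; has egg, so not vegan — out
C: has sesame seed, so not sesame-free — no
D: has coconut cream, so not coconut-free — out
E: has coconut oil, so not coconut-free; has hazelnut, so not tree-nut-free — reject
F: has rolled oats, so not Whole30-style — out
G: has crab, so not vegan — out
H: has maize, so not Whole30-style; has sesame, so not sesame-free (and 1 more) — out
I: all constraints satisfied — valid
J: has coconut, so not coconut-free — no

I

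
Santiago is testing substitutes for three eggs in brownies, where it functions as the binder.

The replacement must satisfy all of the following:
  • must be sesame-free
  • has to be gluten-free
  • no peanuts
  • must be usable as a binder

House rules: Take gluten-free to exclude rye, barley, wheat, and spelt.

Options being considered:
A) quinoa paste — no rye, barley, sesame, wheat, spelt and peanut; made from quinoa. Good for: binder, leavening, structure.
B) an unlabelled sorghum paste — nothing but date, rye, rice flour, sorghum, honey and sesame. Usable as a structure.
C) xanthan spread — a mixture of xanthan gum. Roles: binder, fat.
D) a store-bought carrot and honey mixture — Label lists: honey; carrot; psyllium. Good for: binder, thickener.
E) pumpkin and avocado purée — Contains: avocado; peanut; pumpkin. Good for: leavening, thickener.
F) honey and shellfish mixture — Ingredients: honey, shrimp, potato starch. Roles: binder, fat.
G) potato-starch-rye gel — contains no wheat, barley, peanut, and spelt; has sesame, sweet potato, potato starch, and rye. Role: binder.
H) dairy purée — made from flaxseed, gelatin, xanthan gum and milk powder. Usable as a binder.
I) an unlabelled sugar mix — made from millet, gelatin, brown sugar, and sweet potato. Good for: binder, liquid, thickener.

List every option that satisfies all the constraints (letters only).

A: gluten-free, no sesame — keep
B: not usable as a binder; has rye, so not gluten-free (and 1 more) — out
C: works as a binder, no peanut, gluten-free — OK
D: only honey, carrot, and psyllium; none excluded — keep
E: not usable as a binder; has peanut, so not peanut-free — out
F: gluten-free, no sesame — valid
G: has rye, so not gluten-free; has sesame, so not sesame-free — out
H: milk powder and gelatin etc. — none of it excluded — OK
I: works as a binder, no peanut, no sesame — keep

A, C, D, F, H, I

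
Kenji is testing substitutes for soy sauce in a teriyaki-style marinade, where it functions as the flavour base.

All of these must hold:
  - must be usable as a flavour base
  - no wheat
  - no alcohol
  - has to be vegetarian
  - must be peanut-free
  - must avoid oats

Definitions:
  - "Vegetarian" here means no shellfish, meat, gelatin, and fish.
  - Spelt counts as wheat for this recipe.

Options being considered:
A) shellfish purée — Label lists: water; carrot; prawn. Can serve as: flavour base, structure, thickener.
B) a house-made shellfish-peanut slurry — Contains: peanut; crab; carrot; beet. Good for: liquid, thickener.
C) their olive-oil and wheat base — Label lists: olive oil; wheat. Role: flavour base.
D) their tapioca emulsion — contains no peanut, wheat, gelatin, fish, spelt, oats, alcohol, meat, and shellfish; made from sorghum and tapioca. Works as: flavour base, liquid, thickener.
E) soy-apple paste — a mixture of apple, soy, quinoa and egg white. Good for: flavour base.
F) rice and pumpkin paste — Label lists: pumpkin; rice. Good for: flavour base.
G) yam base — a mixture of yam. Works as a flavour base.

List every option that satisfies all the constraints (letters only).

A: has prawn, so not vegetarian — no
B: not usable as a flavour base; has crab, so not vegetarian (and 1 more) — out
C: has wheat, so not wheat-free — out
D: works as a flavour base, no oats, no peanut — valid
E: wheat-free, no alcohol — OK
F: only rice and pumpkin; none excluded — valid
G: every rule checks out — keep

D, E, F, G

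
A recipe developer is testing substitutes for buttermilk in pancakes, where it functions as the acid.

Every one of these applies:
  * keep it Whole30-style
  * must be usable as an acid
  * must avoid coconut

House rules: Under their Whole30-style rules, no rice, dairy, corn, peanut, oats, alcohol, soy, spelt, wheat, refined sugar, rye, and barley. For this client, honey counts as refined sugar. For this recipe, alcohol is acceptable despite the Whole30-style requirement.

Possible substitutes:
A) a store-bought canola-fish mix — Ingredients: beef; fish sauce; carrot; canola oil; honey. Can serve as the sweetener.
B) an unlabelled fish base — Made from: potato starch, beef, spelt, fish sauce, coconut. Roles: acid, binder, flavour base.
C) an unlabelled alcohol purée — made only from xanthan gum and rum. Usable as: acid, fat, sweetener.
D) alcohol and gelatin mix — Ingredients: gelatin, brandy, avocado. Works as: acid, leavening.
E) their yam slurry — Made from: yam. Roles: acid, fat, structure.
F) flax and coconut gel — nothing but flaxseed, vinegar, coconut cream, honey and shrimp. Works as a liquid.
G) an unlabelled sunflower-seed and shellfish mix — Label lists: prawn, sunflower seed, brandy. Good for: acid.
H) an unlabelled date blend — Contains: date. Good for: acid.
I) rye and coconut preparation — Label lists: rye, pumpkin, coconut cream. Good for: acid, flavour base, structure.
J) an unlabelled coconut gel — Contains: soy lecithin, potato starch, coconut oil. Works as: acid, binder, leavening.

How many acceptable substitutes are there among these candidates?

5

A: not usable as an acid; has honey, so not Whole30-style — no
B: has spelt, so not Whole30-style; has coconut, so not coconut-free — reject
C: alcohol is permitted under the Whole30-style carve-out; nothing else excluded — keep
D: alcohol is permitted under the Whole30-style carve-out; nothing else excluded — OK
E: works as an acid, Whole30-style, no coconut — OK
F: not usable as an acid; has honey, so not Whole30-style (and 1 more) — out
G: alcohol is permitted under the Whole30-style carve-out; nothing else excluded — keep
H: only date; none excluded — valid
I: has rye, so not Whole30-style; has coconut cream, so not coconut-free — no
J: has soy lecithin, so not Whole30-style; has coconut oil, so not coconut-free — no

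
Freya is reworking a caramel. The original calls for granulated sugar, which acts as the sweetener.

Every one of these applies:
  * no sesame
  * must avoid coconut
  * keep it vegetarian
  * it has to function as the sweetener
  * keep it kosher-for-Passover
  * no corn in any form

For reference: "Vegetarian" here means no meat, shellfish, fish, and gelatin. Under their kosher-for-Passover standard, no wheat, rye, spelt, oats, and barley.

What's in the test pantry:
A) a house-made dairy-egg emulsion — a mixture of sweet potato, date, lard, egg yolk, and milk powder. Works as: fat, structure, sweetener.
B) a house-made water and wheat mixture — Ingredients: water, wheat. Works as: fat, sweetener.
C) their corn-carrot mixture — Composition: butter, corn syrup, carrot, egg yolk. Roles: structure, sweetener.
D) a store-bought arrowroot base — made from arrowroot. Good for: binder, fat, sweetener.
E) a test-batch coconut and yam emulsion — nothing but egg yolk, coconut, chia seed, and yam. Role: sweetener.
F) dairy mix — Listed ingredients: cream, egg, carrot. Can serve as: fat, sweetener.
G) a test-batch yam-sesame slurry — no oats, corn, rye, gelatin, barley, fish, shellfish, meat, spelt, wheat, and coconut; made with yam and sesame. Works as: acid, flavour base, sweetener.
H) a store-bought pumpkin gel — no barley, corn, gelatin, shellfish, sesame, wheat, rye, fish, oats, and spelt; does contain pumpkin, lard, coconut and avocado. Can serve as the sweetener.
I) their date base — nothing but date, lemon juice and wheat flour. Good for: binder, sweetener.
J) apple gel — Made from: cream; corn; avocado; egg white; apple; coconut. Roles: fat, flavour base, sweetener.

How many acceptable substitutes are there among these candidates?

2

A: has lard, so not vegetarian — out
B: has wheat, so not kosher-for-Passover — out
C: has corn syrup, so not corn-free — no
D: works as a sweetener, no coconut, kosher-for-Passover — OK
E: has coconut, so not coconut-free — no
F: only cream, egg, and carrot; none excluded — valid
G: has sesame, so not sesame-free — out
H: has lard, so not vegetarian; has coconut, so not coconut-free — no
I: has wheat flour, so not kosher-for-Passover — out
J: has corn, so not corn-free; has coconut, so not coconut-free — out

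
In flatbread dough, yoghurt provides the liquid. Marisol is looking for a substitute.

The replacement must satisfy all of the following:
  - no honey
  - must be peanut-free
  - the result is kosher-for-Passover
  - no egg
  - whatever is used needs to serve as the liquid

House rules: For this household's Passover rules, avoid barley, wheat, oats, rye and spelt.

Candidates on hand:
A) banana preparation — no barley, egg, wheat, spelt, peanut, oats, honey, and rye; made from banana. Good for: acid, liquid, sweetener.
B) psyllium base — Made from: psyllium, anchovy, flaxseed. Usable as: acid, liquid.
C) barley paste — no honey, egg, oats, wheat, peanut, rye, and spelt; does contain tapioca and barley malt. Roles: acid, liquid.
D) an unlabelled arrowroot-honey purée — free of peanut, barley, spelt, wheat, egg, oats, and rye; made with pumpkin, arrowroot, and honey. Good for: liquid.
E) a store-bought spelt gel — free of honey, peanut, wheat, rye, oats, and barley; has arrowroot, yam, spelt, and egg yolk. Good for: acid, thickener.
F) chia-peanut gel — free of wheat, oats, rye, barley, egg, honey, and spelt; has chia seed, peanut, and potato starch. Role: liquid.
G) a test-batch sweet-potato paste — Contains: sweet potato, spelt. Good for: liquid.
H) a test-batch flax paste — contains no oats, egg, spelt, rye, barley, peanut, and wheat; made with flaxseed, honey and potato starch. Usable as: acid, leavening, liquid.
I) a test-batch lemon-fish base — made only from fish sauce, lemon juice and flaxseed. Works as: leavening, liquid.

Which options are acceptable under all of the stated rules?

A: no peanut, no egg — OK
B: only anchovy, flaxseed and psyllium; none excluded — keep
C: has barley malt, so not kosher-for-Passover — reject
D: has honey, so not honey-free — no
E: not usable as a liquid; has spelt, so not kosher-for-Passover (and 1 more) — no
F: has peanut, so not peanut-free — no
G: has spelt, so not kosher-for-Passover — no
H: has honey, so not honey-free — no
I: all constraints satisfied — keep

A, B, I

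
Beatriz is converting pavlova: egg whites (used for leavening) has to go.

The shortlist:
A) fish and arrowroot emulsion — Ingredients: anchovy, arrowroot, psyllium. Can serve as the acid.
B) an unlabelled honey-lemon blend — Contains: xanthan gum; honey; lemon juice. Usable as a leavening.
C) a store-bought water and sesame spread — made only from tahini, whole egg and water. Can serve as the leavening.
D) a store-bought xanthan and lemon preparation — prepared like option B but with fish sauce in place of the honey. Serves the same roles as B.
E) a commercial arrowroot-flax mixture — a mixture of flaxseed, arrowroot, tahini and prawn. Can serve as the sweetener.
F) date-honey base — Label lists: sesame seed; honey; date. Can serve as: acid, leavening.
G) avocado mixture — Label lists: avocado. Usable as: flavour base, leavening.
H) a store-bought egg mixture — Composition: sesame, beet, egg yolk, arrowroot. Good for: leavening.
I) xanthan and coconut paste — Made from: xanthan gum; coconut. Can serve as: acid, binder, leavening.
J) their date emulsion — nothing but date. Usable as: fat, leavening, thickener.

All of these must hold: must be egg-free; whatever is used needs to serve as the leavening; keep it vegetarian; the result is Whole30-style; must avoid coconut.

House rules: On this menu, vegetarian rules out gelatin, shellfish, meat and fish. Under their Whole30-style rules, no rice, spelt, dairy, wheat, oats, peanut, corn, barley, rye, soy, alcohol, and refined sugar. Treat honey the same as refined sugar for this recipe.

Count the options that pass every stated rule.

2

A: not usable as a leavening; has anchovy, so not vegetarian — reject
B: has honey, so not Whole30-style — no
C: has whole egg, so not egg-free — no
D: has fish sauce, so not vegetarian — reject
E: not usable as a leavening; has prawn, so not vegetarian — no
F: has honey, so not Whole30-style — reject
G: works as a leavening, Whole30-style, vegetarian — valid
H: has egg yolk, so not egg-free — reject
I: has coconut, so not coconut-free — out
J: every rule checks out — keep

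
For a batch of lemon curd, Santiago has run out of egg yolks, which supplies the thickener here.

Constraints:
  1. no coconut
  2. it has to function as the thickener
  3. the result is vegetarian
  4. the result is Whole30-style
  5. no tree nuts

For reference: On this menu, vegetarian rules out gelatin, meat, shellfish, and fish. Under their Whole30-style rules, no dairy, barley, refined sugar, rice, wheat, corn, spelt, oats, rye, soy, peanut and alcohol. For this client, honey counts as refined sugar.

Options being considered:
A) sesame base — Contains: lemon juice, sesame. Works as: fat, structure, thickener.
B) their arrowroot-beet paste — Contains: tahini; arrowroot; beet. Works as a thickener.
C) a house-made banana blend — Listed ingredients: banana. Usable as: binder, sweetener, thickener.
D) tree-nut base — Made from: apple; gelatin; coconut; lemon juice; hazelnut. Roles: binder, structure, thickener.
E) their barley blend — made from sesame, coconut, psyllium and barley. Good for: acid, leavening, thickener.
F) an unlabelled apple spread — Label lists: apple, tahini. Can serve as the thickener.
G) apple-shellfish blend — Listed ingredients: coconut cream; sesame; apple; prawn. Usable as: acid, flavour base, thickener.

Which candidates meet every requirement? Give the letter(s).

A, B, C, F

A: Whole30-style, vegetarian — OK
B: only tahini, beet and arrowroot; none excluded — OK
C: only banana; none excluded — OK
D: has gelatin, so not vegetarian; has coconut, so not coconut-free (and 1 more) — reject
E: has barley, so not Whole30-style; has coconut, so not coconut-free — no
F: Whole30-style, vegetarian — keep
G: has prawn, so not vegetarian; has coconut cream, so not coconut-free — no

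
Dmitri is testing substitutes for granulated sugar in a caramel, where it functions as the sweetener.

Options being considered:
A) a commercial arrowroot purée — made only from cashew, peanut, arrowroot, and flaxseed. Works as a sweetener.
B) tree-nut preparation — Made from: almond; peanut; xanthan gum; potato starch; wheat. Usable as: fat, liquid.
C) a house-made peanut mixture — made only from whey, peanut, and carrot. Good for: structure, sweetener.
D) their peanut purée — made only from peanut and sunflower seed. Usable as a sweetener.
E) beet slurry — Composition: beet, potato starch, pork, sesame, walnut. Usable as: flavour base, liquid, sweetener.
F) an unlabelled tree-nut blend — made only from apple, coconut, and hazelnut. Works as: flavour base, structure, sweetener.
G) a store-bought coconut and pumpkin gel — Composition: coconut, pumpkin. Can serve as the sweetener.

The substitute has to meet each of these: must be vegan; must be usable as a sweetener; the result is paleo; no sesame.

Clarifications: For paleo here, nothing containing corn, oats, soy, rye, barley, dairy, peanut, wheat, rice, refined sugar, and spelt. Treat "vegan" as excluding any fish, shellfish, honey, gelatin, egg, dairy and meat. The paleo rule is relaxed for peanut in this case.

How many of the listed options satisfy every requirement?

4

A: peanut is permitted under the paleo carve-out; nothing else excluded — OK
B: not usable as a sweetener; has wheat, so not paleo — no
C: has whey, so not paleo; has whey, so not vegan — no
D: peanut is permitted under the paleo carve-out; nothing else excluded — OK
E: has pork, so not vegan; has sesame, so not sesame-free — reject
F: paleo, no sesame — keep
G: only coconut and pumpkin; none excluded — valid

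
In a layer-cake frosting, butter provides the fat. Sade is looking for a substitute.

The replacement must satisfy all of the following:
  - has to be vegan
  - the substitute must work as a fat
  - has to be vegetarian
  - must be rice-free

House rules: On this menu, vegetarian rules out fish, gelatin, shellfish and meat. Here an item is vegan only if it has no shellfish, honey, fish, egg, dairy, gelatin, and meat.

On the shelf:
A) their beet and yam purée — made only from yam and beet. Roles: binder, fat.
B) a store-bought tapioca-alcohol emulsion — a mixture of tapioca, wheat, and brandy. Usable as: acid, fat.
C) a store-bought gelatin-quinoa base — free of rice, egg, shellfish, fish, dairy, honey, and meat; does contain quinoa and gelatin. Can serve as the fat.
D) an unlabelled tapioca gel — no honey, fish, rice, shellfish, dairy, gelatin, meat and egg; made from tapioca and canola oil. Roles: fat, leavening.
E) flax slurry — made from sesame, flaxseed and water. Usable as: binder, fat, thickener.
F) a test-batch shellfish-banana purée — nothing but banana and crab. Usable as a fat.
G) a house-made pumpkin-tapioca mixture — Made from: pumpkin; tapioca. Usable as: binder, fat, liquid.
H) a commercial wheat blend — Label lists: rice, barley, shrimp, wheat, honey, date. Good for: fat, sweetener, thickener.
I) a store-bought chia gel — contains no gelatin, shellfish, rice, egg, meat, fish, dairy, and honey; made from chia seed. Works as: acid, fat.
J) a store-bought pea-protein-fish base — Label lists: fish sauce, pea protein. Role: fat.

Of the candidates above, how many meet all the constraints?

A: vegetarian, no rice — keep
B: vegetarian, no rice — OK
C: has gelatin, so not vegetarian; has gelatin, so not vegan — reject
D: works as a fat, no rice, vegetarian — keep
E: only sesame, water and flaxseed; none excluded — OK
F: has crab, so not vegetarian; has crab, so not vegan — out
G: all constraints satisfied — OK
H: has shrimp, so not vegetarian; has honey, so not vegan (and 1 more) — out
I: works as a fat, no rice, vegan — valid
J: has fish sauce, so not vegetarian; has fish sauce, so not vegan — out

6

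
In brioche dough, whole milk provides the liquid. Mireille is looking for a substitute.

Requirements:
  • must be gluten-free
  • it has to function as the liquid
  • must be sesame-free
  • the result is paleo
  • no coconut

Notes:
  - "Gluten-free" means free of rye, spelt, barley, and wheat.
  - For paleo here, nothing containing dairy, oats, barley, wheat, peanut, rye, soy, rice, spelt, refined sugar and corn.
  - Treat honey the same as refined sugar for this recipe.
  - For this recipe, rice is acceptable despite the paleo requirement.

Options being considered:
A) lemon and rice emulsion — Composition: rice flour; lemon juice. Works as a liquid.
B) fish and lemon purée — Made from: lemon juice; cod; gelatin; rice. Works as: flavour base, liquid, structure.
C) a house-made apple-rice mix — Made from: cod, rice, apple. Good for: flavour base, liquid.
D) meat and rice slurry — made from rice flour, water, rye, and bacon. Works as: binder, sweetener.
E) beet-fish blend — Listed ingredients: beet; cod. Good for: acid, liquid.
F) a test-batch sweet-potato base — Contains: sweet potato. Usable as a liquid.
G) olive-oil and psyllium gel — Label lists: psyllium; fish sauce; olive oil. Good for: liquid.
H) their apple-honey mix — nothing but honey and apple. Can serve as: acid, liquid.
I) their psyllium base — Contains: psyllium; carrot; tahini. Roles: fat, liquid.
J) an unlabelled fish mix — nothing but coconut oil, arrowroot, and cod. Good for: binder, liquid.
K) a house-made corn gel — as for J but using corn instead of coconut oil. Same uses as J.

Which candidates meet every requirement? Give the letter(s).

A, B, C, E, F, G

A: rice is permitted under the paleo carve-out; nothing else excluded — keep
B: rice is permitted under the paleo carve-out; nothing else excluded — OK
C: rice is permitted under the paleo carve-out; nothing else excluded — keep
D: not usable as a liquid; has rye, so not gluten-free (and 1 more) — out
E: gluten-free, no sesame — OK
F: paleo, no sesame — valid
G: nothing on the exclusion list — keep
H: has honey, so not paleo — reject
I: has tahini, so not sesame-free — reject
J: has coconut oil, so not coconut-free — out
K: has corn, so not paleo — no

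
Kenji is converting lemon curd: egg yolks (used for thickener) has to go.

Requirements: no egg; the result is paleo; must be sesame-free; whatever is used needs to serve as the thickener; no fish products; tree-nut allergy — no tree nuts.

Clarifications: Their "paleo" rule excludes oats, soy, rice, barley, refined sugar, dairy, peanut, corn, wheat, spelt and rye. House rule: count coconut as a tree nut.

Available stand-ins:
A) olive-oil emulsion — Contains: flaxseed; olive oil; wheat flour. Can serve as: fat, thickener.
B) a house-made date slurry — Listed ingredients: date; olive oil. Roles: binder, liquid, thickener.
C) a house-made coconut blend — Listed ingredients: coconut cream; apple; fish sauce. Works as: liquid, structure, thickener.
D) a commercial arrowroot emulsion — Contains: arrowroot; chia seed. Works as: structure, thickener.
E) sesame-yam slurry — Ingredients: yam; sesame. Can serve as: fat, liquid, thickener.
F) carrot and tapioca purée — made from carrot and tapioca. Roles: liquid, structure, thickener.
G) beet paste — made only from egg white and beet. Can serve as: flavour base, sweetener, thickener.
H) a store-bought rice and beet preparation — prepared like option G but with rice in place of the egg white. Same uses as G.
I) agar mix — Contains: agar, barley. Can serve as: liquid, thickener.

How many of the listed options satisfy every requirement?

A: has wheat flour, so not paleo — reject
B: no egg, no fish — keep
C: has fish sauce, so not fish-free; has coconut cream, so not tree-nut-free — no
D: all constraints satisfied — valid
E: has sesame, so not sesame-free — out
F: nothing on the exclusion list — OK
G: has egg white, so not egg-free — out
H: has rice, so not paleo — no
I: has barley, so not paleo — reject

3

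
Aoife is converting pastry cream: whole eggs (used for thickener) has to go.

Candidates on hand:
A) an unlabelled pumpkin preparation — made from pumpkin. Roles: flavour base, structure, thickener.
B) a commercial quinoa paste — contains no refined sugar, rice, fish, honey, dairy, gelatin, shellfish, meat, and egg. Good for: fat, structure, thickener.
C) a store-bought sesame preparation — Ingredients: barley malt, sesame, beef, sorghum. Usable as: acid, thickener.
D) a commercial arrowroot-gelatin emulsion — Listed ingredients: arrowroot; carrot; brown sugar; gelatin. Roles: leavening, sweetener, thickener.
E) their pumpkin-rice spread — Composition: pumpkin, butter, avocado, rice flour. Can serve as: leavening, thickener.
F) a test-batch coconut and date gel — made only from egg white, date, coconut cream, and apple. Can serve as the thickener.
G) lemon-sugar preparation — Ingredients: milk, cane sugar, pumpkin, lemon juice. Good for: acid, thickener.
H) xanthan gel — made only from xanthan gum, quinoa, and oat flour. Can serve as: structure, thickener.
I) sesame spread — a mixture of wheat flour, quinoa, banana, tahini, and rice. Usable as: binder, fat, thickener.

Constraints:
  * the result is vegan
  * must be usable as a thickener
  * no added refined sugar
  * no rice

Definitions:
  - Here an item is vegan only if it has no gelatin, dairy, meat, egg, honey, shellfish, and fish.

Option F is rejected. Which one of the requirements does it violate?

vegan

usable as a thickener: satisfied
vegan: has egg white — fails
no-added-sugar: satisfied
rice-free: satisfied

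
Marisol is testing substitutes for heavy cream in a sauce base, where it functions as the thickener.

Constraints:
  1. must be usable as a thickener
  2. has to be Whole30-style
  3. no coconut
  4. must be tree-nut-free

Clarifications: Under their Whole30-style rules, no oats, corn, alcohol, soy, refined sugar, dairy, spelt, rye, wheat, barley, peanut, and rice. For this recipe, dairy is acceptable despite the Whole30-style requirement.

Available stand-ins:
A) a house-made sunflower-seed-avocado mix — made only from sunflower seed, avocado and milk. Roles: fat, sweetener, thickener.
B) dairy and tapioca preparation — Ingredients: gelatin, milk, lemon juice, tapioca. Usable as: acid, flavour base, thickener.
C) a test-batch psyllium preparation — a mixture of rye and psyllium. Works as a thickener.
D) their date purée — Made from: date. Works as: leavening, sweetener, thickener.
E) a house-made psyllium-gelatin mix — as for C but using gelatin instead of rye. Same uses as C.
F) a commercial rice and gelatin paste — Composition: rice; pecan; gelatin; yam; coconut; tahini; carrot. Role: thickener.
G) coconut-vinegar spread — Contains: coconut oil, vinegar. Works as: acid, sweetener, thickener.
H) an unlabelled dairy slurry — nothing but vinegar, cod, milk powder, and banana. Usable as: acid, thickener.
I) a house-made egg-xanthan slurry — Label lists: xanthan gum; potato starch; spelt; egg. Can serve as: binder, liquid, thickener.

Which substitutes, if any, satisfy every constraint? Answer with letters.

A: dairy is permitted under the Whole30-style carve-out; nothing else excluded — keep
B: dairy is permitted under the Whole30-style carve-out; nothing else excluded — keep
C: has rye, so not Whole30-style — out
D: no tree nuts, Whole30-style — OK
E: no coconut, no tree nuts — keep
F: has rice, so not Whole30-style; has pecan, so not tree-nut-free (and 1 more) — out
G: has coconut oil, so not coconut-free — reject
H: dairy is permitted under the Whole30-style carve-out; nothing else excluded — keep
I: has spelt, so not Whole30-style — reject

A, B, D, E, H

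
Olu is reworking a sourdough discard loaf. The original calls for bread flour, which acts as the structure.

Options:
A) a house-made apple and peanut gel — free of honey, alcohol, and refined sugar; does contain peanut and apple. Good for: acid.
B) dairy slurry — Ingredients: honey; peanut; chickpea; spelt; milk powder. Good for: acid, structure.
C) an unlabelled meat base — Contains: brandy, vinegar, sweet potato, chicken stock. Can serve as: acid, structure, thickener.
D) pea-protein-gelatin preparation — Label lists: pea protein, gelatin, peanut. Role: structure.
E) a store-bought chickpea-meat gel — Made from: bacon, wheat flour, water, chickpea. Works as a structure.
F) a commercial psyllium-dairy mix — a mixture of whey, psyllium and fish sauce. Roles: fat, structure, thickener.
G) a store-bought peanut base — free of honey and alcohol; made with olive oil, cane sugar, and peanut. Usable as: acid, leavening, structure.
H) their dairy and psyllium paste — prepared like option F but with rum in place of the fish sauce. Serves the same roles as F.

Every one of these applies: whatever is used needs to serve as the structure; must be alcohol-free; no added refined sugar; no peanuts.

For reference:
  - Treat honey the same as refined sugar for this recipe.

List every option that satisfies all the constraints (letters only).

E, F

A: not usable as a structure; has peanut, so not peanut-free — out
B: has peanut, so not peanut-free; has honey, so not no-added-sugar — reject
C: has brandy, so not alcohol-free — out
D: has peanut, so not peanut-free — reject
E: nothing on the exclusion list — valid
F: only whey, fish sauce, and psyllium; none excluded — OK
G: has peanut, so not peanut-free; has cane sugar, so not no-added-sugar — out
H: has rum, so not alcohol-free — reject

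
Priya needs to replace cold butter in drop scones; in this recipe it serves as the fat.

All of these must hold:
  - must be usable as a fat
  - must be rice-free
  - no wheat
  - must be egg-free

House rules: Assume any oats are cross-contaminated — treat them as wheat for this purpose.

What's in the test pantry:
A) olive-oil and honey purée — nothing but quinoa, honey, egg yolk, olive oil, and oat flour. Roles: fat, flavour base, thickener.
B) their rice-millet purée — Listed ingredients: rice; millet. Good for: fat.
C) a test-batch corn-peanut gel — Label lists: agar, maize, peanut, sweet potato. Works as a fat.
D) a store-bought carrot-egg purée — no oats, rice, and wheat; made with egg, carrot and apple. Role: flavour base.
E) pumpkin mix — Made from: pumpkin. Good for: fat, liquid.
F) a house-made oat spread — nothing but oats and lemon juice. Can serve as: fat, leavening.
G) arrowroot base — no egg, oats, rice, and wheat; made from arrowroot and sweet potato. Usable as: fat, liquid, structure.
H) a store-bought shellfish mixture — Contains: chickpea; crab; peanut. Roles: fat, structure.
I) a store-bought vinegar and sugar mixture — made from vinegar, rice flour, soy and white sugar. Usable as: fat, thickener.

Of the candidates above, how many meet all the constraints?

4

A: has oat flour, so not wheat-free; has egg yolk, so not egg-free — no
B: has rice, so not rice-free — out
C: wheat-free, no egg — OK
D: not usable as a fat; has egg, so not egg-free — no
E: no rice, no egg — valid
F: has oats, so not wheat-free — reject
G: wheat-free, no egg — valid
H: every rule checks out — valid
I: has rice flour, so not rice-free — out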